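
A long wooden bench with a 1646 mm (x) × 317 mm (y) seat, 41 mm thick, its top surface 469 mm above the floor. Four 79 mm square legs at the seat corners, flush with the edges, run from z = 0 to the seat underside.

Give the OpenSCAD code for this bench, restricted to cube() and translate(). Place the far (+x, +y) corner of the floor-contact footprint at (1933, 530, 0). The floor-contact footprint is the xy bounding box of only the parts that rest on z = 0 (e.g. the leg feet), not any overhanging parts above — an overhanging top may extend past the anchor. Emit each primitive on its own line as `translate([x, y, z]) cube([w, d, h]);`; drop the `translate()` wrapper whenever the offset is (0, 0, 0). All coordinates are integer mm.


translate([287, 213, 428]) cube([1646, 317, 41]);
translate([287, 213, 0]) cube([79, 79, 428]);
translate([287, 451, 0]) cube([79, 79, 428]);
translate([1854, 213, 0]) cube([79, 79, 428]);
translate([1854, 451, 0]) cube([79, 79, 428]);


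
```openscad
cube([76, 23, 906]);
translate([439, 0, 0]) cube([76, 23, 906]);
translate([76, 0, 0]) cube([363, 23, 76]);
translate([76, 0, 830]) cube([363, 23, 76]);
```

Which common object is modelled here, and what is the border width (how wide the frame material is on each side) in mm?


A picture frame. The border width is 76 mm.

Four thin pieces enclosing a rectangular opening — a picture frame. The two full-height stiles are 906 mm tall; the top rail sits at z = 830 and is 76 mm tall, so the border above the opening is 906 − 830 = 76 mm, matching the stile x-width.


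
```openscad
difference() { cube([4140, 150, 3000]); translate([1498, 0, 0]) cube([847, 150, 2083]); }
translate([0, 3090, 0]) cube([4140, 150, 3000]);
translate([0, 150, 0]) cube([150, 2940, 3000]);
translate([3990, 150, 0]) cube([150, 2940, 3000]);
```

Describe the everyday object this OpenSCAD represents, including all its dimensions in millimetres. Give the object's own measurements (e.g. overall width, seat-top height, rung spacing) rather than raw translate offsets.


A single room: four walls, each 3000 mm tall and 150 mm thick, enclosing an outside footprint 4140×3240 mm (x × y), no floor or roof. The front and back walls (−y and +y sides) run the full x-width; the side walls fit between their inner faces. A door opening 847 mm wide and 2083 mm tall is cut through the front wall from the floor up, its −x edge 1498 mm from the wall's −x end.


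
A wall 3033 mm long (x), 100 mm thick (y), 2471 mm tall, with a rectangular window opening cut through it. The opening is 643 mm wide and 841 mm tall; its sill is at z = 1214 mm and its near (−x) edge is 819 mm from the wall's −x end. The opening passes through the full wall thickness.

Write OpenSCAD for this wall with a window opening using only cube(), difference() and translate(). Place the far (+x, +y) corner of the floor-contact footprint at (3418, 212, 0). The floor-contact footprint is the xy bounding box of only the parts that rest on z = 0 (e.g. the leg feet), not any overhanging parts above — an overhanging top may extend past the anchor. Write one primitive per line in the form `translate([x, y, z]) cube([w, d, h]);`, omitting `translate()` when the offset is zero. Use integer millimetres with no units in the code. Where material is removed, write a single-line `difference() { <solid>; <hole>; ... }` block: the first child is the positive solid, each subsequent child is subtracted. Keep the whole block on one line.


difference() { translate([385, 112, 0]) cube([3033, 100, 2471]); translate([1204, 112, 1214]) cube([643, 100, 841]); }


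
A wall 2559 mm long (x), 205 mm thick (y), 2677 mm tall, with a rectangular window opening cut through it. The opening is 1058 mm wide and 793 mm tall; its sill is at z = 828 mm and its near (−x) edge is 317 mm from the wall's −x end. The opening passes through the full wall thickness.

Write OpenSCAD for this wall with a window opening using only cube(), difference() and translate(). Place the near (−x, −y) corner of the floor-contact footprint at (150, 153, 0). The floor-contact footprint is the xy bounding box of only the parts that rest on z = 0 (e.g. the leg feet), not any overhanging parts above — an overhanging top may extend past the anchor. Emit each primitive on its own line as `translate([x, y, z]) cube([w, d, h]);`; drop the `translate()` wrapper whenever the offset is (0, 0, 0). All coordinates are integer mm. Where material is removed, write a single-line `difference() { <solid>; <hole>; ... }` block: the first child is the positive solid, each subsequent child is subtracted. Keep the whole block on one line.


difference() { translate([150, 153, 0]) cube([2559, 205, 2677]); translate([467, 153, 828]) cube([1058, 205, 793]); }


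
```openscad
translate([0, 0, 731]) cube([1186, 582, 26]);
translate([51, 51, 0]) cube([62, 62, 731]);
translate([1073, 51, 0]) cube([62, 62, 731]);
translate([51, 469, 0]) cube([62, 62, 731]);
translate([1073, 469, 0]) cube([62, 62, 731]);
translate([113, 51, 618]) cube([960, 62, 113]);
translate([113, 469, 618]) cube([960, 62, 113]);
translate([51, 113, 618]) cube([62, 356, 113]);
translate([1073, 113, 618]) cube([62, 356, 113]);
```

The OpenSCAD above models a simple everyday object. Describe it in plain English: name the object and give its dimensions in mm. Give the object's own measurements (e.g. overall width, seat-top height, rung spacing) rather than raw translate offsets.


A table: top 1186 mm (x) × 582 mm (y), 26 mm thick, upper face at z = 757 mm, on four 62×62 mm square legs, each inset 51 mm from the nearest pair of top edges from z = 0 to the bottom of the top. Four apron rails, 62 mm thick and 113 mm tall, run between adjacent legs with their top edges flush with the underside of the top and their outer faces flush with the legs' outer faces.


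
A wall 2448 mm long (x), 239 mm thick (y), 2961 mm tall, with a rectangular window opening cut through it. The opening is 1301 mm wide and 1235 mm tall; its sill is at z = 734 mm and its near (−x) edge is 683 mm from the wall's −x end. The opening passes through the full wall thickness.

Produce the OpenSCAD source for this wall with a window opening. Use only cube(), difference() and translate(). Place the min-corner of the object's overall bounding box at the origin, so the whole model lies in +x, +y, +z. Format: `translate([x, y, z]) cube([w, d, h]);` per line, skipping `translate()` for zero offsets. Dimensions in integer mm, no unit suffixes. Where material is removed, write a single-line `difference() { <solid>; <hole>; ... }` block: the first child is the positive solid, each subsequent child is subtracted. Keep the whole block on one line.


difference() { cube([2448, 239, 2961]); translate([683, 0, 734]) cube([1301, 239, 1235]); }


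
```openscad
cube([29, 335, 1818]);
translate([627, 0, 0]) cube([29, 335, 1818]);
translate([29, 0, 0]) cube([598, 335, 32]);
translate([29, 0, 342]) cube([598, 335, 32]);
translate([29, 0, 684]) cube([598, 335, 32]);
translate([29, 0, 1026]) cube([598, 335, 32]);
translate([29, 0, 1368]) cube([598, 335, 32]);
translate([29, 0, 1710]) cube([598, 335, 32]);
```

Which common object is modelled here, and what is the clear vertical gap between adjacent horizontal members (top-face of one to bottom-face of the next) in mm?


A bookshelf. The clear shelf gap is 310 mm.

Two tall side panels with 6 horizontal boards between them — a bookshelf. The first two shelf undersides are at z = 0 and z = 342; with shelf thickness 32, the clear gap is 342 − 0 − 32 = 310 mm.


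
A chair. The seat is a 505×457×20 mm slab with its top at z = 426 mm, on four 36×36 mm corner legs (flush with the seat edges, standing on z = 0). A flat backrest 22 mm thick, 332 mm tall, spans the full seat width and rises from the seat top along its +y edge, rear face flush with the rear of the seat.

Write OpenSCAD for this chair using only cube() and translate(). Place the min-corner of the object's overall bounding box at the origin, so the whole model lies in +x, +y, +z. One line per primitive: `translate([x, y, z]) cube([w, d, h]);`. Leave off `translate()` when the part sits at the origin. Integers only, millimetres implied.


translate([0, 0, 406]) cube([505, 457, 20]);
cube([36, 36, 406]);
translate([469, 0, 0]) cube([36, 36, 406]);
translate([0, 421, 0]) cube([36, 36, 406]);
translate([469, 421, 0]) cube([36, 36, 406]);
translate([0, 435, 426]) cube([505, 22, 332]);


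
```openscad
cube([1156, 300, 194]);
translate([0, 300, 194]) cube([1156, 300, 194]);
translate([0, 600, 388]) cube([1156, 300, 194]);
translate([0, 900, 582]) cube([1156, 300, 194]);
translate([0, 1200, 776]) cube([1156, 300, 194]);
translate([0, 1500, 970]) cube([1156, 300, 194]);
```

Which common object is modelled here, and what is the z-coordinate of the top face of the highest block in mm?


A staircase. The total rise is 1164 mm.

6 identical blocks, each offset up and back from the previous — a staircase. Each step is 194 mm tall and there are 6 of them, so the total rise is 6 × 194 = 1164 mm.


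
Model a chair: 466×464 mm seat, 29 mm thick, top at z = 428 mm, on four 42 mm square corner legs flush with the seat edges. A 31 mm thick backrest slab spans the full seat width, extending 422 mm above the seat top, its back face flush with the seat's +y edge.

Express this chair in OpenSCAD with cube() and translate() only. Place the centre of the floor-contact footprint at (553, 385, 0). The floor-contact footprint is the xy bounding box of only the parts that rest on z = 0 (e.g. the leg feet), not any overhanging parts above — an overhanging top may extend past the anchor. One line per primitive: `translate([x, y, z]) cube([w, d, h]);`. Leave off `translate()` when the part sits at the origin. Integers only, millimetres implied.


// leg_h = 428 - 29 = 399
translate([320, 153, 399]) cube([466, 464, 29]);
translate([320, 153, 0]) cube([42, 42, 399]);
translate([744, 153, 0]) cube([42, 42, 399]);
translate([320, 575, 0]) cube([42, 42, 399]);
translate([744, 575, 0]) cube([42, 42, 399]);
translate([320, 586, 428]) cube([466, 31, 422]);


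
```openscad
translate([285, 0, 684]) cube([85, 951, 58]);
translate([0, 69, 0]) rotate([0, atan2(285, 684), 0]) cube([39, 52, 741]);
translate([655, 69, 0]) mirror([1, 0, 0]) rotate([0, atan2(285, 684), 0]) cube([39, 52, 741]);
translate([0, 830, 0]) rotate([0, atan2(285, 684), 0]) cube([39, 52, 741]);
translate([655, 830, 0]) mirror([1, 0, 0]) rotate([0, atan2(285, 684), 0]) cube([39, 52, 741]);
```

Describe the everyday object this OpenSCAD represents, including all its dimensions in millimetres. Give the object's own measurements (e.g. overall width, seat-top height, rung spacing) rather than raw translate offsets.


A sawhorse. A 85×951×58 mm beam (x, y, z) sits on two A-frame leg pairs. Each pair is two raked legs of 39×52 mm section (52 mm along y) splaying symmetrically in x. Each leg rises 684 mm vertically over 285 mm of horizontal reach and is 741 mm long along its own axis. Every leg's outer bottom edge rests on the floor and its outer top edge meets a bottom edge of the beam — the left legs (tilting toward +x) meet the beam's −x bottom edge, the right legs (their mirror images, tilting toward −x) meet its +x bottom edge — so the leg tops tuck under the beam, the beam's underside is 684 mm above the floor, and the feet are 655 mm apart outside-to-outside with the beam centred between them. The two leg pairs are set in 69 mm from either end of the beam.


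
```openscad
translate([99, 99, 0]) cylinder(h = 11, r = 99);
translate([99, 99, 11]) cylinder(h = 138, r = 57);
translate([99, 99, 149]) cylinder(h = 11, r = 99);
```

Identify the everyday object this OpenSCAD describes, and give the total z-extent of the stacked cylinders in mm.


A spool. The overall height is 160 mm.

Three coaxial cylinders, large–small–large — a spool. Two 11 mm flanges and a 138 mm core give 11 + 138 + 11 = 160 mm.


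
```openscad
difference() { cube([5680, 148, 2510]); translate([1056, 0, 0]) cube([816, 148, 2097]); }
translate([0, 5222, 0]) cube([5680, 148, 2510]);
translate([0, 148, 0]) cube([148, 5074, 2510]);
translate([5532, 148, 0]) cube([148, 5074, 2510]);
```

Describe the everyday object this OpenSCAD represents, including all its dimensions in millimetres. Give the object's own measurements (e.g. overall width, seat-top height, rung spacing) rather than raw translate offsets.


A single room: four walls, each 2510 mm tall and 148 mm thick, enclosing an outside footprint 5680×5370 mm (x × y), no floor or roof. The front and back walls (−y and +y sides) run the full x-width; the side walls fit between their inner faces. A door opening 816 mm wide and 2097 mm tall is cut through the front wall from the floor up, its −x edge 1056 mm from the wall's −x end.


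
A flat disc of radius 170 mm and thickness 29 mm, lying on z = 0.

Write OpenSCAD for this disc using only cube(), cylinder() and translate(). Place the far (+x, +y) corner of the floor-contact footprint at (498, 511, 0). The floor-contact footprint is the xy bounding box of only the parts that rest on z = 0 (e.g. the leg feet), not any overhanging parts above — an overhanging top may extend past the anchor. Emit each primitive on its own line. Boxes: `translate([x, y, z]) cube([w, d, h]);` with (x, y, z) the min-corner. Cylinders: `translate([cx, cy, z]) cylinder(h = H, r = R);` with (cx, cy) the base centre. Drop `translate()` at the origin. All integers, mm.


translate([328, 341, 0]) cylinder(h = 29, r = 170);


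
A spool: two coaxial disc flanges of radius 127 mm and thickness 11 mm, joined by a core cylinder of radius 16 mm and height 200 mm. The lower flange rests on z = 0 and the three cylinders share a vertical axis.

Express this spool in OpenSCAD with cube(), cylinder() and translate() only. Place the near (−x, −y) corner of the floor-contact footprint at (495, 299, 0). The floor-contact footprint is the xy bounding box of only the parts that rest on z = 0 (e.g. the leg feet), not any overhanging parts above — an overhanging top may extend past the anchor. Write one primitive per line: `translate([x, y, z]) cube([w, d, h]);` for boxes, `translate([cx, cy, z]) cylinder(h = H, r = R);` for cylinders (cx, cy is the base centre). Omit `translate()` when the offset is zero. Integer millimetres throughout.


translate([622, 426, 0]) cylinder(h = 11, r = 127);
translate([622, 426, 11]) cylinder(h = 200, r = 16);
translate([622, 426, 211]) cylinder(h = 11, r = 127);


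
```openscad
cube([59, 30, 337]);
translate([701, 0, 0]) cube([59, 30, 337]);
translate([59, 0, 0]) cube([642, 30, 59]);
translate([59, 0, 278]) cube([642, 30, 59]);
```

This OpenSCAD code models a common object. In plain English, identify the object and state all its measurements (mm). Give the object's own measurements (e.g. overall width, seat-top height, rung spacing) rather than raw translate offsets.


A rectangular picture frame lying in the x–z plane (depth along y). The opening is 642 mm wide (x) by 219 mm tall (z), surrounded by a border 59 mm wide on all four sides. The frame is 30 mm deep and is made of two full-height vertical stiles with two horizontal rails fitted between them.


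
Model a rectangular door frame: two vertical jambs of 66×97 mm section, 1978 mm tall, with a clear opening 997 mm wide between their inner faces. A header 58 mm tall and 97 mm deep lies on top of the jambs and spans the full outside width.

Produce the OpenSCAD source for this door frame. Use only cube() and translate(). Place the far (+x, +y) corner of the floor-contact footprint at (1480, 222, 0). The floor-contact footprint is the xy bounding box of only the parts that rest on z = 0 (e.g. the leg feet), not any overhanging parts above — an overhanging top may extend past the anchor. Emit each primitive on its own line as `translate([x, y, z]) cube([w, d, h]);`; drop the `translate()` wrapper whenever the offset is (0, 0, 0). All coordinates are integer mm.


translate([351, 125, 0]) cube([66, 97, 1978]);
translate([1414, 125, 0]) cube([66, 97, 1978]);
translate([351, 125, 1978]) cube([1129, 97, 58]);


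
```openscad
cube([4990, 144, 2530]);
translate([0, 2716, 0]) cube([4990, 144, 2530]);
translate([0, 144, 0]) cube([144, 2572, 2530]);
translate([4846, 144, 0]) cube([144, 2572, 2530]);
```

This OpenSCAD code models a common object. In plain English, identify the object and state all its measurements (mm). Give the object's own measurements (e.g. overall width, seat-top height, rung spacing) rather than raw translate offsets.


The wall frame of a small rectangular building: four walls, each 2530 mm tall and 144 mm thick, enclosing a footprint 4990 mm (x) by 2860 mm (y) outside-to-outside, with no floor or roof. The front and back walls (the −y and +y sides) span the full width; the two side walls fit between them.


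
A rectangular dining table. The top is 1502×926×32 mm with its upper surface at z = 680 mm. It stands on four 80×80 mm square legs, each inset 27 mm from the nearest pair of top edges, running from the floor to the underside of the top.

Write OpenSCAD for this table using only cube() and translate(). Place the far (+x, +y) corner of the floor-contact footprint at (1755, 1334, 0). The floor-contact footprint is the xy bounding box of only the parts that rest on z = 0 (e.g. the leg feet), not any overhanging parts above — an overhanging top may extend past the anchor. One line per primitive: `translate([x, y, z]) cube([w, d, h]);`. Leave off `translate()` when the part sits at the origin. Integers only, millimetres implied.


// leg_h = 680 - 32 = 648
translate([280, 435, 648]) cube([1502, 926, 32]);
translate([307, 462, 0]) cube([80, 80, 648]);
translate([1675, 462, 0]) cube([80, 80, 648]);
translate([307, 1254, 0]) cube([80, 80, 648]);
translate([1675, 1254, 0]) cube([80, 80, 648]);


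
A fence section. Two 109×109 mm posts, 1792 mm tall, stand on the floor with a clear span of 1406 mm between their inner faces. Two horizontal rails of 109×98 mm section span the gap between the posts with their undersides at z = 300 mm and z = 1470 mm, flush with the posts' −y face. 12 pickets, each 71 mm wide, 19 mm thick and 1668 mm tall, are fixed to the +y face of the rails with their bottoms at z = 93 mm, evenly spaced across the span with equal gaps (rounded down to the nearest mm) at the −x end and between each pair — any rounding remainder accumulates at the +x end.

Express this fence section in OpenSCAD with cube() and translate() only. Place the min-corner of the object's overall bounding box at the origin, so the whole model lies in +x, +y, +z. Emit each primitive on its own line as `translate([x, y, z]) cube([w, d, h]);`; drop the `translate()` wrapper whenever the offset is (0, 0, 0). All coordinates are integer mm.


cube([109, 109, 1792]);
translate([1515, 0, 0]) cube([109, 109, 1792]);
translate([109, 0, 300]) cube([1406, 109, 98]);
translate([109, 0, 1470]) cube([1406, 109, 98]);
translate([151, 109, 93]) cube([71, 19, 1668]);
translate([264, 109, 93]) cube([71, 19, 1668]);
translate([377, 109, 93]) cube([71, 19, 1668]);
translate([490, 109, 93]) cube([71, 19, 1668]);
translate([603, 109, 93]) cube([71, 19, 1668]);
translate([716, 109, 93]) cube([71, 19, 1668]);
translate([829, 109, 93]) cube([71, 19, 1668]);
translate([942, 109, 93]) cube([71, 19, 1668]);
translate([1055, 109, 93]) cube([71, 19, 1668]);
translate([1168, 109, 93]) cube([71, 19, 1668]);
translate([1281, 109, 93]) cube([71, 19, 1668]);
translate([1394, 109, 93]) cube([71, 19, 1668]);


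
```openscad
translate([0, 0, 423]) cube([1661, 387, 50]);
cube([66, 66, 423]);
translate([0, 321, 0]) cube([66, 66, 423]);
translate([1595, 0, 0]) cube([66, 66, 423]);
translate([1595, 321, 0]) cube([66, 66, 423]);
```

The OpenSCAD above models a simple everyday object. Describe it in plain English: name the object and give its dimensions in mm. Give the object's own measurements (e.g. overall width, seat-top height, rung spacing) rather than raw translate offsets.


A bench: a 1661×387 mm seat slab, 50 mm thick, top at z = 473 mm, on four 66×66 mm square legs flush with the seat corners and standing on z = 0.


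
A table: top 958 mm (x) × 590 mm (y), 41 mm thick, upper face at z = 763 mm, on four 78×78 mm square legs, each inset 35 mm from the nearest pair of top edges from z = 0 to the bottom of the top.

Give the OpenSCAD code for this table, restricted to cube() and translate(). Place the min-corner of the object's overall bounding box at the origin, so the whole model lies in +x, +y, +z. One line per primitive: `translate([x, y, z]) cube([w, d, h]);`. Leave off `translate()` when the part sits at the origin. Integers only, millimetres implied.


translate([0, 0, 722]) cube([958, 590, 41]);
translate([35, 35, 0]) cube([78, 78, 722]);
translate([845, 35, 0]) cube([78, 78, 722]);
translate([35, 477, 0]) cube([78, 78, 722]);
translate([845, 477, 0]) cube([78, 78, 722]);


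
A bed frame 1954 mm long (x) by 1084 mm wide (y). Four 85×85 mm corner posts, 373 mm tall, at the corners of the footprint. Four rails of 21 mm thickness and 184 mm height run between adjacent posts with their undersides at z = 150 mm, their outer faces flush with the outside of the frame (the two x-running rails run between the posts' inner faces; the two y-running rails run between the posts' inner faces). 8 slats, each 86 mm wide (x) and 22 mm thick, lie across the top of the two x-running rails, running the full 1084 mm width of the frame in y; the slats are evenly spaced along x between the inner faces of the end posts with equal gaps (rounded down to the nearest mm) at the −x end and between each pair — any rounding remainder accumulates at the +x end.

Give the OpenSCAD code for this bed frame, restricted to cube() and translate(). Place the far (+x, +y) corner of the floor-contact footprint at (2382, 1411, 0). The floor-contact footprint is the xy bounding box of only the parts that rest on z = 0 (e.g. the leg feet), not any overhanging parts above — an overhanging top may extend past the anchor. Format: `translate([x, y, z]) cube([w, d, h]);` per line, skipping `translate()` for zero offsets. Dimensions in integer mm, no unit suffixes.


// slat z = rail_z + rail_h = 150 + 184 = 334
// slat gap = ⌊(1784 − 8·86) / 9⌋ = 121
translate([428, 327, 0]) cube([85, 85, 373]);
translate([428, 1326, 0]) cube([85, 85, 373]);
translate([2297, 327, 0]) cube([85, 85, 373]);
translate([2297, 1326, 0]) cube([85, 85, 373]);
translate([513, 327, 150]) cube([1784, 21, 184]);
translate([513, 1390, 150]) cube([1784, 21, 184]);
translate([428, 412, 150]) cube([21, 914, 184]);
translate([2361, 412, 150]) cube([21, 914, 184]);
translate([634, 327, 334]) cube([86, 1084, 22]);
translate([841, 327, 334]) cube([86, 1084, 22]);
translate([1048, 327, 334]) cube([86, 1084, 22]);
translate([1255, 327, 334]) cube([86, 1084, 22]);
translate([1462, 327, 334]) cube([86, 1084, 22]);
translate([1669, 327, 334]) cube([86, 1084, 22]);
translate([1876, 327, 334]) cube([86, 1084, 22]);
translate([2083, 327, 334]) cube([86, 1084, 22]);


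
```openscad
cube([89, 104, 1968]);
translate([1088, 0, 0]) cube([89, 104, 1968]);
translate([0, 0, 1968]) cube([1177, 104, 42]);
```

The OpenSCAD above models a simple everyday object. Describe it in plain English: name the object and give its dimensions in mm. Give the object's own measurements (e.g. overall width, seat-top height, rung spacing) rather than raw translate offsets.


A door frame. The clear opening is 999 mm wide and 1968 mm high. Two 89 mm wide jambs, 104 mm deep, stand either side of the opening from the floor to the top of the opening. A 42 mm thick head sits across the top of both jambs, spanning the full outside width of the frame.


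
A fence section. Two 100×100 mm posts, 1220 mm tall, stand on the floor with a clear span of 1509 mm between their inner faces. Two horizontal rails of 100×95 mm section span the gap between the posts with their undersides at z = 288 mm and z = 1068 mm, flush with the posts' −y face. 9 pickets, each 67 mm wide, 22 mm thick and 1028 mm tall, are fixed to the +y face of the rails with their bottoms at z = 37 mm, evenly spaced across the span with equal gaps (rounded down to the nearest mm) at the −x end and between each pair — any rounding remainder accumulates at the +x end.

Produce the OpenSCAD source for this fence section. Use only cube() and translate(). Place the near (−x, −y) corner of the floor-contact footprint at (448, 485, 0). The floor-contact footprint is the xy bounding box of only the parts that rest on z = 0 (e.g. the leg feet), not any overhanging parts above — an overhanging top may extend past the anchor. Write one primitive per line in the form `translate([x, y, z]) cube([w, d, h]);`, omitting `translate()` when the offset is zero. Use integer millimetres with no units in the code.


translate([448, 485, 0]) cube([100, 100, 1220]);
translate([2057, 485, 0]) cube([100, 100, 1220]);
translate([548, 485, 288]) cube([1509, 100, 95]);
translate([548, 485, 1068]) cube([1509, 100, 95]);
translate([638, 585, 37]) cube([67, 22, 1028]);
translate([795, 585, 37]) cube([67, 22, 1028]);
translate([952, 585, 37]) cube([67, 22, 1028]);
translate([1109, 585, 37]) cube([67, 22, 1028]);
translate([1266, 585, 37]) cube([67, 22, 1028]);
translate([1423, 585, 37]) cube([67, 22, 1028]);
translate([1580, 585, 37]) cube([67, 22, 1028]);
translate([1737, 585, 37]) cube([67, 22, 1028]);
translate([1894, 585, 37]) cube([67, 22, 1028]);


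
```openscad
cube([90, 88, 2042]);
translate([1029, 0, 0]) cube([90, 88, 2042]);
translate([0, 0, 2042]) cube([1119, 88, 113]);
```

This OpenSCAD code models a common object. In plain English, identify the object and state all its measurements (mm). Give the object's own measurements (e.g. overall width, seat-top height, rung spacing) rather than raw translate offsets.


A door frame. The clear opening is 939 mm wide and 2042 mm high. Two 90 mm wide jambs, 88 mm deep, stand either side of the opening from the floor to the top of the opening. A 113 mm thick head sits across the top of both jambs, spanning the full outside width of the frame.


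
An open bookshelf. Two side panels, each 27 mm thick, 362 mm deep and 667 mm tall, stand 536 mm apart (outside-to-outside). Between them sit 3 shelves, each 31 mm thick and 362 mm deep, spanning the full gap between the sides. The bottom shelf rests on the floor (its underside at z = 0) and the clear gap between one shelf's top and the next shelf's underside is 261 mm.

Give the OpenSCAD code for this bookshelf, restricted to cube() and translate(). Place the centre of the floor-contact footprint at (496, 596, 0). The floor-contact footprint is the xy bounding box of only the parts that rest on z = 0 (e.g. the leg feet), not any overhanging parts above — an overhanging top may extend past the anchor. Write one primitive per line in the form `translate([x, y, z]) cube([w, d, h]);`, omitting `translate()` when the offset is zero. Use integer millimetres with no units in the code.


translate([228, 415, 0]) cube([27, 362, 667]);
translate([737, 415, 0]) cube([27, 362, 667]);
translate([255, 415, 0]) cube([482, 362, 31]);
translate([255, 415, 292]) cube([482, 362, 31]);
translate([255, 415, 584]) cube([482, 362, 31]);


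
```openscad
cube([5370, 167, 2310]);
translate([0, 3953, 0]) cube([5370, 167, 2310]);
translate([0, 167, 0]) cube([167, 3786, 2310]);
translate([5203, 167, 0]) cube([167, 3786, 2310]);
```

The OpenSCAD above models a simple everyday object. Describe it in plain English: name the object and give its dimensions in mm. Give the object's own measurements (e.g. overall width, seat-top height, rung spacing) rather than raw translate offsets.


The wall frame of a small rectangular building: four walls, each 2310 mm tall and 167 mm thick, enclosing a footprint 5370 mm (x) by 4120 mm (y) outside-to-outside, with no floor or roof. The front and back walls (the −y and +y sides) span the full width; the two side walls fit between them.


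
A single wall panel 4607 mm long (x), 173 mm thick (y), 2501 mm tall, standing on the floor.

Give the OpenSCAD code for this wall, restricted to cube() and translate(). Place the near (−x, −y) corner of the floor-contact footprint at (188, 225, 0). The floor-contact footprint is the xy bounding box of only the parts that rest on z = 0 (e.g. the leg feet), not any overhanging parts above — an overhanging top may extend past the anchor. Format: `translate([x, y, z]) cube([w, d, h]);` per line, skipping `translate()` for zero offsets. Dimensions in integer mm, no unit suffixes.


translate([188, 225, 0]) cube([4607, 173, 2501]);


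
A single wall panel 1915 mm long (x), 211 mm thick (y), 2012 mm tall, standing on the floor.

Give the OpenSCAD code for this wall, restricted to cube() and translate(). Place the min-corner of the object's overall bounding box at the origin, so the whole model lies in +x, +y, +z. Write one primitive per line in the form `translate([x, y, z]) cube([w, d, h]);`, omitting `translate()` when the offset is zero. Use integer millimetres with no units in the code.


cube([1915, 211, 2012]);


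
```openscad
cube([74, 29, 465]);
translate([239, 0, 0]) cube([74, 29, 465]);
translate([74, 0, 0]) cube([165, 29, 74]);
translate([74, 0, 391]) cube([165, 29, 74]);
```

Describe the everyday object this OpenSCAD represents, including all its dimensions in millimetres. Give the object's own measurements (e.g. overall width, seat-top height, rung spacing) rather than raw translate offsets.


A rectangular picture frame lying in the x–z plane (depth along y). The opening is 165 mm wide (x) by 317 mm tall (z), surrounded by a border 74 mm wide on all four sides. The frame is 29 mm deep and is made of two full-height vertical stiles with two horizontal rails fitted between them.


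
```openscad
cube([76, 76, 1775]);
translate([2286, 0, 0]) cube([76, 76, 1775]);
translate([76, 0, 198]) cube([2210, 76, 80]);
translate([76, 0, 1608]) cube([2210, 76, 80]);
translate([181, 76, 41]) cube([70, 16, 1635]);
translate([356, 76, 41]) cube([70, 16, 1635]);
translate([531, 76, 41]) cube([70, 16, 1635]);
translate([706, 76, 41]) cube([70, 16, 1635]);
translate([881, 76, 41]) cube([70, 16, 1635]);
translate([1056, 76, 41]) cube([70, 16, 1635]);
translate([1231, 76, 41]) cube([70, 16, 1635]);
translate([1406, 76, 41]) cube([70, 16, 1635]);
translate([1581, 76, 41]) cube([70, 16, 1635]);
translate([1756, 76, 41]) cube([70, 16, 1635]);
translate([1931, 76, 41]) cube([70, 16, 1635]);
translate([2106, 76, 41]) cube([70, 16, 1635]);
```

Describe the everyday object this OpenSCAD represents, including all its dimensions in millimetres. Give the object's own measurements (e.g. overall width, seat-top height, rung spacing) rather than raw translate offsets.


A fence section. Two 76×76 mm posts, 1775 mm tall, stand on the floor with a clear span of 2210 mm between their inner faces. Two horizontal rails of 76×80 mm section span the gap between the posts with their undersides at z = 198 mm and z = 1608 mm, flush with the posts' −y face. 12 pickets, each 70 mm wide, 16 mm thick and 1635 mm tall, are fixed to the +y face of the rails with their bottoms at z = 41 mm, spaced across the span with a 105 mm gap after the −x post and between neighbouring pickets, with 110 mm left before the +x post.


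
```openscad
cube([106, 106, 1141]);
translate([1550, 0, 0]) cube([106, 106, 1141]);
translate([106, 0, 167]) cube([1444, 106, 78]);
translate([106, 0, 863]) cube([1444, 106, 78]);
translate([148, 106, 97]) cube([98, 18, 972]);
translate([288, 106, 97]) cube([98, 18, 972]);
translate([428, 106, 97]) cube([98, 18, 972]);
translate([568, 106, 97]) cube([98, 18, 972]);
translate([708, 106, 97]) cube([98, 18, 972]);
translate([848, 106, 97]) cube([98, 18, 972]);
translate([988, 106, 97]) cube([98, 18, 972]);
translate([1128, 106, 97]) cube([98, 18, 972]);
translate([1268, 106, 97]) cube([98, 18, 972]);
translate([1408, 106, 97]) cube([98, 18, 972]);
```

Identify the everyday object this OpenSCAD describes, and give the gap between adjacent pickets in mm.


A fence section. The picket gap is 42 mm.

Two posts, two rails, 10 pickets — a fence section. Span 1444 mm holds 10 pickets of 98 mm with 11 equal gaps: ⌊(1444 − 10·98) / 11⌋ = 42 mm.


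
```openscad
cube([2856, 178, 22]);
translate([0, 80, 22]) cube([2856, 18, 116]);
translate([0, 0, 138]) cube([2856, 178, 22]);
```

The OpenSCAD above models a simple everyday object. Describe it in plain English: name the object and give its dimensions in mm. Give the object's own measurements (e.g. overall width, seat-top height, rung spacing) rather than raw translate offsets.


An I-beam lying along x, 2856 mm long. Overall section height 160 mm. Two flanges 178 mm wide (y) and 22 mm thick, one on the floor and one at the top; a web 18 mm thick runs between them, centred on the flange width.


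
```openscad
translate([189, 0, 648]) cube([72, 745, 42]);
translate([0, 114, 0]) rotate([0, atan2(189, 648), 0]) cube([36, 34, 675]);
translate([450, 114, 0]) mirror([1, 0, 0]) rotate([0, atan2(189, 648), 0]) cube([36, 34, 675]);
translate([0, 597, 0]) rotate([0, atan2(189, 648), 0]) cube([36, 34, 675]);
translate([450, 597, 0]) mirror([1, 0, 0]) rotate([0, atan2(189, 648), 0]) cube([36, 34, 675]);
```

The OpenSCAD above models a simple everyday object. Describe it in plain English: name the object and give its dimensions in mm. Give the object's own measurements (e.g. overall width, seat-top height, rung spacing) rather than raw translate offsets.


A sawhorse. A 72×745×42 mm beam (x, y, z) sits on two A-frame leg pairs. Each pair is two raked legs of 36×34 mm section (34 mm along y) splaying symmetrically in x. Each leg rises 648 mm vertically over 189 mm of horizontal reach and is 675 mm long along its own axis. Every leg's outer bottom edge rests on the floor and its outer top edge meets a bottom edge of the beam — the left legs (tilting toward +x) meet the beam's −x bottom edge, the right legs (their mirror images, tilting toward −x) meet its +x bottom edge — so the leg tops tuck under the beam, the beam's underside is 648 mm above the floor, and the feet are 450 mm apart outside-to-outside with the beam centred between them. The two leg pairs are set in 114 mm from either end of the beam.


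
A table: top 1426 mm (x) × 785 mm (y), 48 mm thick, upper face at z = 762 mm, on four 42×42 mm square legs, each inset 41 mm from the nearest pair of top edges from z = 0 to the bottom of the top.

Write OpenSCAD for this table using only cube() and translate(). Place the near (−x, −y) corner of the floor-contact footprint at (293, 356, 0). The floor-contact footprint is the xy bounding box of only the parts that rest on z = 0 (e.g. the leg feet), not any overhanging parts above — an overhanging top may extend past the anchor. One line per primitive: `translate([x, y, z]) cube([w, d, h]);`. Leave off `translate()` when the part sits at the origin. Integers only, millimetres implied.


translate([252, 315, 714]) cube([1426, 785, 48]);
translate([293, 356, 0]) cube([42, 42, 714]);
translate([1595, 356, 0]) cube([42, 42, 714]);
translate([293, 1017, 0]) cube([42, 42, 714]);
translate([1595, 1017, 0]) cube([42, 42, 714]);


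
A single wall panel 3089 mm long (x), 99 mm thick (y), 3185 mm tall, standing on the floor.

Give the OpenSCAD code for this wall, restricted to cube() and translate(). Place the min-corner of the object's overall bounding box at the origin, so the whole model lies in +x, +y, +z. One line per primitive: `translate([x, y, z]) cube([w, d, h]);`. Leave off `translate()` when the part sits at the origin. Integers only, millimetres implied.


cube([3089, 99, 3185]);


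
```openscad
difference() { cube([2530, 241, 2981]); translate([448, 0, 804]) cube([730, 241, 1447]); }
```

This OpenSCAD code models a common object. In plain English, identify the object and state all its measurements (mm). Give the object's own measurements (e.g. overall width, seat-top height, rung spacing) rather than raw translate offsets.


A wall 2530 mm long (x), 241 mm thick (y), 2981 mm tall, with a rectangular window opening cut through it. The opening is 730 mm wide and 1447 mm tall; its sill is at z = 804 mm and its near (−x) edge is 448 mm from the wall's −x end. The opening passes through the full wall thickness.


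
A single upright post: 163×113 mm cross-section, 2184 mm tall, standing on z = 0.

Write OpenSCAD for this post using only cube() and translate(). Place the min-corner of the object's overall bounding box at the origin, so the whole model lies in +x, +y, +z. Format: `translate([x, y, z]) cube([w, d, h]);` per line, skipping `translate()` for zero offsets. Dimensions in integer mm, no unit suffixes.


cube([163, 113, 2184]);


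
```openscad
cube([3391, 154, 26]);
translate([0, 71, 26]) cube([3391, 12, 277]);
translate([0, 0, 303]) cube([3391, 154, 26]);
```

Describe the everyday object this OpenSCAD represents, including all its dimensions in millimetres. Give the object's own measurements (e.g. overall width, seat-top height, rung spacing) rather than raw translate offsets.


An I-beam lying along x, 3391 mm long. Overall section height 329 mm. Two flanges 154 mm wide (y) and 26 mm thick, one on the floor and one at the top; a web 12 mm thick runs between them, centred on the flange width.


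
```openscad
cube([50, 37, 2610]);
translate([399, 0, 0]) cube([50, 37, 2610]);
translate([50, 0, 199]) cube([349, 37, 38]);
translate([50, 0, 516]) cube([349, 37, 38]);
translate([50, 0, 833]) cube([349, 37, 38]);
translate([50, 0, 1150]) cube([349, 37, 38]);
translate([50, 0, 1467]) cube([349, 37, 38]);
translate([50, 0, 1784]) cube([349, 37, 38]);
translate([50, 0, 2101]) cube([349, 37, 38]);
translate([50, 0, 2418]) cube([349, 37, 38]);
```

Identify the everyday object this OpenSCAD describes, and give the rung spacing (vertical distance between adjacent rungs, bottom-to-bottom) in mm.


A ladder. The rung spacing is 317 mm.

Two tall 50×37 posts with 8 short bars between them — a ladder. Adjacent rungs sit at z = 199 and z = 516, so the spacing is 516 − 199 = 317 mm.


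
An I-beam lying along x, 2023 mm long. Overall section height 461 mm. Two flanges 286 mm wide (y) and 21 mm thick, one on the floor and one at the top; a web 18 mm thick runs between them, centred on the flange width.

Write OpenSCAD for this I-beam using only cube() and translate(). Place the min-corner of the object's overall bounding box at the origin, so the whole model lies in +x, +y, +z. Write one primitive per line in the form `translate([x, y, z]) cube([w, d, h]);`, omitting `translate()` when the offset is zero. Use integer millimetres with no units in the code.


cube([2023, 286, 21]);
translate([0, 134, 21]) cube([2023, 18, 419]);
translate([0, 0, 440]) cube([2023, 286, 21]);


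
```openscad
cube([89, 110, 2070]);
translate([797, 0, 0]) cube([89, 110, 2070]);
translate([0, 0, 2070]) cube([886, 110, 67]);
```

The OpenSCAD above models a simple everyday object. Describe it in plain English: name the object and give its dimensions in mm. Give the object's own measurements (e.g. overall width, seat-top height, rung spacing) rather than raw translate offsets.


A door frame. The clear opening is 708 mm wide and 2070 mm high. Two 89 mm wide jambs, 110 mm deep, stand either side of the opening from the floor to the top of the opening. A 67 mm thick head sits across the top of both jambs, spanning the full outside width of the frame.


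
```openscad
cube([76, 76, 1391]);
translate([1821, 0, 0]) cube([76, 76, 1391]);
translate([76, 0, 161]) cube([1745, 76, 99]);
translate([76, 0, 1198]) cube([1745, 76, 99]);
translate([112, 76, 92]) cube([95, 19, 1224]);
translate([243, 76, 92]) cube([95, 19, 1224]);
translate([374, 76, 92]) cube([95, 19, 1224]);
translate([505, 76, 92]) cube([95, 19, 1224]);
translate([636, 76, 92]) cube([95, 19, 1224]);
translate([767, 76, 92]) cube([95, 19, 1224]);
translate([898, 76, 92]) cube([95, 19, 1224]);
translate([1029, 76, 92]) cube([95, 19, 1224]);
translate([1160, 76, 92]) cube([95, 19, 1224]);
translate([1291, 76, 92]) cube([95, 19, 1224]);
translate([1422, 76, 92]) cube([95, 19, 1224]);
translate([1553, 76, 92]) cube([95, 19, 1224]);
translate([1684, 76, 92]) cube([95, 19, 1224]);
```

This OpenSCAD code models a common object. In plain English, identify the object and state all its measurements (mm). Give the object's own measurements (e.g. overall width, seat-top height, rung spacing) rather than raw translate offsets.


A fence section. Two 76×76 mm posts, 1391 mm tall, stand on the floor with a clear span of 1745 mm between their inner faces. Two horizontal rails of 76×99 mm section span the gap between the posts with their undersides at z = 161 mm and z = 1198 mm, flush with the posts' −y face. 13 pickets, each 95 mm wide, 19 mm thick and 1224 mm tall, are fixed to the +y face of the rails with their bottoms at z = 92 mm, spaced across the span with a 36 mm gap after the −x post and between neighbouring pickets, with 42 mm left before the +x post.
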